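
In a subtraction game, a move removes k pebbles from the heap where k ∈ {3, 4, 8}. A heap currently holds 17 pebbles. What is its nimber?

Compute g(0), g(1), … for moves {3, 4, 8}:
k:     0  1  2  3  4  5  6  7  8  9 10 11 12 13 14 15 16 17
g(k):  0  0  0  1  1  1  2  0  2  3  1  3  0  0  0  1  1  1
So g(17) = 1.

1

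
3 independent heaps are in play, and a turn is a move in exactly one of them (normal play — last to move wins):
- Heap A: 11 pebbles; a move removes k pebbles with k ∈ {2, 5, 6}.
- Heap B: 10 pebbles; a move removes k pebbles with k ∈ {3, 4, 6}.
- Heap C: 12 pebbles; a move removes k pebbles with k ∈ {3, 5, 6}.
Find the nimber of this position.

1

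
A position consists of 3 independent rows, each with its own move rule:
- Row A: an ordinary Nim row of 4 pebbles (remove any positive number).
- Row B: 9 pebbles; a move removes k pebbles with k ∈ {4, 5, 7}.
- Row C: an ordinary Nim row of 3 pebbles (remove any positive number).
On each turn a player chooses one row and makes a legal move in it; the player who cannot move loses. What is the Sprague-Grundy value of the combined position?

5

Row A is a plain Nim row of size 4, so its Grundy value is 4.
For row B, compute g(0), g(1), … with moves {4, 5, 7}:
k:     0  1  2  3  4  5  6  7  8  9
g(k):  0  0  0  0  1  1  1  1  2  2
So g(9) = 2.
Row C is a plain Nim row of size 3, so its Grundy value is 3.
The value of a disjunctive sum is the nim-sum of the parts.
Combined value = 4 ⊕ 2 ⊕ 3 = 5.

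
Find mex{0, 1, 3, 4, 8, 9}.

2

The values 0, 1 are all present; 2 is the first non-negative integer missing from the set.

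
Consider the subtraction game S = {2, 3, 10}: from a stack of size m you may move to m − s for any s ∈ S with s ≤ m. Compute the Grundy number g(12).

0

Compute g(0), g(1), … for moves {2, 3, 10}:
k:     0  1  2  3  4  5  6  7  8  9 10 11 12
g(k):  0  0  1  1  2  0  0  1  1  2  2  3  0
So g(12) = 0.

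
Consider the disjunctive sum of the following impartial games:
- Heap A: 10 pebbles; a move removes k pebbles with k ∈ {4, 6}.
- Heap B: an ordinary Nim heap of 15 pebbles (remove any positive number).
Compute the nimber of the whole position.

15

Grundy values for heap A (subtraction set {4, 6}):
g(0) = mex{} = 0
g(1) = mex{} = 0
g(2) = mex{} = 0
g(3) = mex{} = 0
g(4) = mex{0} = 1
g(5) = mex{0} = 1
g(6) = mex{0} = 1
g(7) = mex{0} = 1
g(8) = mex{0,1} = 2
g(9) = mex{0,1} = 2
g(10) = mex{1} = 0
So g(10) = 0.
Heap B is a plain Nim heap of size 15, so its Grundy value is 15.
The value of a disjunctive sum is the nim-sum of the parts.
Combined value = 0 XOR 15 = 15.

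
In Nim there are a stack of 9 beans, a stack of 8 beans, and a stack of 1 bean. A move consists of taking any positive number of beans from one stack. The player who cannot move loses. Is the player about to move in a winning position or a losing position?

Losing position

Nim-sum: 9 XOR 8 XOR 1 = 0.
The nim-sum is 0, so this is a P-position: the player to move is in a losing position under optimal play.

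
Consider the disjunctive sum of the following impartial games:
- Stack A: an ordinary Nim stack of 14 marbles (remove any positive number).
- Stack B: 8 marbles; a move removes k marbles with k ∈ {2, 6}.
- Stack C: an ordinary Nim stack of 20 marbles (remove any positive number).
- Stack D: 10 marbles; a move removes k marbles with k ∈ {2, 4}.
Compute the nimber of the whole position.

24

Stack A is a plain Nim stack of size 14, so its Grundy value is 14.
Grundy values for stack B (subtraction set {2, 6}):
g(0) = mex{} = 0
g(1) = mex{} = 0
g(2) = mex{0} = 1
g(3) = mex{0} = 1
g(4) = mex{1} = 0
g(5) = mex{1} = 0
g(6) = mex{0} = 1
g(7) = mex{0} = 1
g(8) = mex{1} = 0
So g(8) = 0.
Stack C is a plain Nim stack of size 20, so its Grundy value is 20.
Grundy values for stack D (subtraction set {2, 4}):
g(0) = mex{} = 0
g(1) = mex{} = 0
g(2) = mex{0} = 1
g(3) = mex{0} = 1
g(4) = mex{0,1} = 2
g(5) = mex{0,1} = 2
g(6) = mex{1,2} = 0
g(7) = mex{1,2} = 0
g(8) = mex{0,2} = 1
g(9) = mex{0,2} = 1
g(10) = mex{0,1} = 2
So g(10) = 2.
By the Sprague-Grundy theorem, the Grundy value of a sum of independent games is the XOR of the component values.
Combined value = 14 XOR 0 XOR 20 XOR 2 = 24.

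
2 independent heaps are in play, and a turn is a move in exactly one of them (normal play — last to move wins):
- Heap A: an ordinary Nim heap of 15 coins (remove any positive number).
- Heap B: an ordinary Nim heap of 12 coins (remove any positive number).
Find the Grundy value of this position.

3

Heap A is a plain Nim heap of size 15, so its Grundy value is 15.
Heap B is a plain Nim heap of size 12, so its Grundy value is 12.
By the Sprague-Grundy theorem, the Grundy value of a sum of independent games is the XOR of the component values.
Combined value = 15 XOR 12 = 3.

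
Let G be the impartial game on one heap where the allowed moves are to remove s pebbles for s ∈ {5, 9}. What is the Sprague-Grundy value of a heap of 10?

2

Grundy values for subtraction set {5, 9}:
g(0) = mex{} = 0
g(1) = mex{} = 0
g(2) = mex{} = 0
g(3) = mex{} = 0
g(4) = mex{} = 0
g(5) = mex{0} = 1
g(6) = mex{0} = 1
g(7) = mex{0} = 1
g(8) = mex{0} = 1
g(9) = mex{0} = 1
g(10) = mex{0,1} = 2
So g(10) = 2.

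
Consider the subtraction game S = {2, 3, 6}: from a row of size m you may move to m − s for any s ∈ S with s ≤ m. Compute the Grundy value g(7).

Build the Grundy sequence with g(k) = mex{g(k−s) : s ∈ {2, 3, 6}, s ≤ k}:
g(0) = mex{} = 0
g(1) = mex{} = 0
g(2) = mex{0} = 1
g(3) = mex{0} = 1
g(4) = mex{0,1} = 2
g(5) = mex{1} = 0
g(6) = mex{0,1,2} = 3
g(7) = mex{0,2} = 1
So g(7) = 1.

1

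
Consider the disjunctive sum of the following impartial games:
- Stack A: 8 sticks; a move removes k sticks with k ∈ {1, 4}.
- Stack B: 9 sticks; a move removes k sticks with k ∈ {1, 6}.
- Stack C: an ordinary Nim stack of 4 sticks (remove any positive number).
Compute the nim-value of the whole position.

5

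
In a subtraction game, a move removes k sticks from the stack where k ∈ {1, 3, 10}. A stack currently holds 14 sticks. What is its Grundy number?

1

Grundy values for subtraction set {1, 3, 10}:
g(0) = mex{} = 0
g(1) = mex{0} = 1
g(2) = mex{1} = 0
g(3) = mex{0} = 1
g(4) = mex{1} = 0
g(5) = mex{0} = 1
g(6) = mex{1} = 0
g(7) = mex{0} = 1
g(8) = mex{1} = 0
g(9) = mex{0} = 1
g(10) = mex{0,1} = 2
g(11) = mex{0,1,2} = 3
g(12) = mex{0,1,3} = 2
g(13) = mex{1,2} = 0
g(14) = mex{0,3} = 1
So g(14) = 1.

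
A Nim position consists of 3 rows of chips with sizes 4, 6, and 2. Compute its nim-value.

0

In binary:
  100  (4)
  110  (6)
  010  (2)
  ---
  000  (0)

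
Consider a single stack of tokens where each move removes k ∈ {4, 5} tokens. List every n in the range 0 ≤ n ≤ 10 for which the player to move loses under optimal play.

0, 1, 2, 3, 9, 10

Build the Grundy sequence with g(k) = mex{g(k−s) : s ∈ {4, 5}, s ≤ k}:
k:     0  1  2  3  4  5  6  7  8  9 10
g(k):  0  0  0  0  1  1  1  1  2  0  0
The P-positions (g = 0) in 0..10 are 0, 1, 2, 3, 9, 10.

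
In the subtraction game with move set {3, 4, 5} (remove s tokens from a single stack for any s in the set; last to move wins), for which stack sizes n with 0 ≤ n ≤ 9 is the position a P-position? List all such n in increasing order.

Build the Grundy sequence with g(k) = mex{g(k−s) : s ∈ {3, 4, 5}, s ≤ k}:
k:     0  1  2  3  4  5  6  7  8  9
g(k):  0  0  0  1  1  1  2  2  0  0
The P-positions (g = 0) in 0..9 are 0, 1, 2, 8, 9.

0, 1, 2, 8, 9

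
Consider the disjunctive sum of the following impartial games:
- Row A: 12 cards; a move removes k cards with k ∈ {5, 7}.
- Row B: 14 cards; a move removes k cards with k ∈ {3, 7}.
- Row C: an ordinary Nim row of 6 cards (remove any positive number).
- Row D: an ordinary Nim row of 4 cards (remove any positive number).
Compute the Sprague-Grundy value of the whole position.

3

For row A, compute g(0), g(1), … with moves {5, 7}:
k:     0  1  2  3  4  5  6  7  8  9 10 11 12
g(k):  0  0  0  0  0  1  1  1  1  1  2  2  0
So g(12) = 0.
Build the Grundy sequence for row B with g(k) = mex{g(k−s) : s ∈ {3, 7}, s ≤ k}:
k:     0  1  2  3  4  5  6  7  8  9 10 11 12 13 14
g(k):  0  0  0  1  1  1  0  2  2  1  0  0  0  1  1
So g(14) = 1.
Row C is a plain Nim row of size 6, so its Grundy value is 6.
Row D is a plain Nim row of size 4, so its Grundy value is 4.
The value of a disjunctive sum is the nim-sum of the parts.
Combined value = 0 XOR 1 XOR 6 XOR 4 = 3.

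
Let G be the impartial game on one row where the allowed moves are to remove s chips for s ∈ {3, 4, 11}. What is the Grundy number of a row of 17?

Grundy values for subtraction set {3, 4, 11}:
k:     0  1  2  3  4  5  6  7  8  9 10 11 12 13 14 15 16 17
g(k):  0  0  0  1  1  1  2  0  0  0  1  1  1  2  0  0  0  1
So g(17) = 1.

1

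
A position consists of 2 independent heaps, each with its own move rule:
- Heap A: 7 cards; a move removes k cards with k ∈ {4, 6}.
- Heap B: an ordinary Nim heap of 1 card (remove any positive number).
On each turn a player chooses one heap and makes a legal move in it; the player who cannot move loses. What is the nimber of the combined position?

0

For heap A, compute g(0), g(1), … with moves {4, 6}:
g(0) = mex{} = 0
g(1) = mex{} = 0
g(2) = mex{} = 0
g(3) = mex{} = 0
g(4) = mex{0} = 1
g(5) = mex{0} = 1
g(6) = mex{0} = 1
g(7) = mex{0} = 1
So g(7) = 1.
Heap B is a plain Nim heap of size 1, so its Grundy value is 1.
The value of a disjunctive sum is the nim-sum of the parts.
Combined value = 1 XOR 1 = 0.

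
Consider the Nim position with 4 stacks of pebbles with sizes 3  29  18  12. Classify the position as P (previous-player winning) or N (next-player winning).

Nim-sum: 3 ^ 29 ^ 18 ^ 12 = 0.
The nim-sum is 0, so this is a P-position: the player to move is in a losing position under optimal play.

P-position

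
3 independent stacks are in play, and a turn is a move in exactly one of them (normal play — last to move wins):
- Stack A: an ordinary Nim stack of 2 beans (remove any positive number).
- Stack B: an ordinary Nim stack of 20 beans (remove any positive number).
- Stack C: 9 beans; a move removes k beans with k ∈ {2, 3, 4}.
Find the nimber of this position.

23

Stack A is a plain Nim stack of size 2, so its Grundy value is 2.
Stack B is a plain Nim stack of size 20, so its Grundy value is 20.
Grundy values for stack C (subtraction set {2, 3, 4}):
k:     0  1  2  3  4  5  6  7  8  9
g(k):  0  0  1  1  2  2  0  0  1  1
So g(9) = 1.
The value of a disjunctive sum is the nim-sum of the parts.
Combined value = 2 ⊕ 20 ⊕ 1 = 23.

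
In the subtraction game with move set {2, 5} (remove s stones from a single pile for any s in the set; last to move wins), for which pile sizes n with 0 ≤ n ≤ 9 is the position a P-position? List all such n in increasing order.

0, 1, 4, 7, 8

Build the Grundy sequence with g(k) = mex{g(k−s) : s ∈ {2, 5}, s ≤ k}:
g(0) = mex{} = 0
g(1) = mex{} = 0
g(2) = mex{0} = 1
g(3) = mex{0} = 1
g(4) = mex{1} = 0
g(5) = mex{0,1} = 2
g(6) = mex{0} = 1
g(7) = mex{1,2} = 0
g(8) = mex{1} = 0
g(9) = mex{0} = 1
The P-positions (g = 0) in 0..9 are 0, 1, 4, 7, 8.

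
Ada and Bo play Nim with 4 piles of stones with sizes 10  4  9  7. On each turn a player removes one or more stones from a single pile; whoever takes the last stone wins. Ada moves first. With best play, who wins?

Bo wins

Write each in binary and XOR column by column:
  1010  (10)
  0100  (4)
  1001  (9)
  0111  (7)
  ----
  0000  (0)
The nim-sum is 0, so this is a P-position: the player to move is in a losing position under optimal play; Ada is about to move from it and so loses — Bo wins.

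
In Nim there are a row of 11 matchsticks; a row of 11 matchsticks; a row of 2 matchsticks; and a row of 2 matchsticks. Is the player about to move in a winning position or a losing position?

Nim-sum: 11 XOR 11 XOR 2 XOR 2 = 0.
The nim-sum is 0, so this is a P-position: the player to move is in a losing position under optimal play.

Losing position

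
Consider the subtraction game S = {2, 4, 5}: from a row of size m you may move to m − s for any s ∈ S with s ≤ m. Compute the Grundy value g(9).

1

Compute g(0), g(1), … for moves {2, 4, 5}:
g(0) = mex{} = 0
g(1) = mex{} = 0
g(2) = mex{0} = 1
g(3) = mex{0} = 1
g(4) = mex{0,1} = 2
g(5) = mex{0,1} = 2
g(6) = mex{0,1,2} = 3
g(7) = mex{1,2} = 0
g(8) = mex{1,2,3} = 0
g(9) = mex{0,2} = 1
So g(9) = 1.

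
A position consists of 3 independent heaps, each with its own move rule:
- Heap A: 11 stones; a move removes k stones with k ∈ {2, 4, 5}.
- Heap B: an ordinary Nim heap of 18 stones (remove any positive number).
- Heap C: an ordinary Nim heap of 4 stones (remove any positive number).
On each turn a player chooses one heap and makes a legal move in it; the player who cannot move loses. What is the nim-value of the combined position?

20

Grundy values for heap A (subtraction set {2, 4, 5}):
k:     0  1  2  3  4  5  6  7  8  9 10 11
g(k):  0  0  1  1  2  2  3  0  0  1  1  2
So g(11) = 2.
Heap B is a plain Nim heap of size 18, so its Grundy value is 18.
Heap C is a plain Nim heap of size 4, so its Grundy value is 4.
By the Sprague-Grundy theorem, the Grundy value of a sum of independent games is the XOR of the component values.
Combined value = 2 ⊕ 18 ⊕ 4 = 20.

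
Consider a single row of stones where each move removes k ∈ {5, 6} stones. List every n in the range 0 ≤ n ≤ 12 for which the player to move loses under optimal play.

0, 1, 2, 3, 4, 11, 12

Build the Grundy sequence with g(k) = mex{g(k−s) : s ∈ {5, 6}, s ≤ k}:
g(0) = mex{} = 0
g(1) = mex{} = 0
g(2) = mex{} = 0
g(3) = mex{} = 0
g(4) = mex{} = 0
g(5) = mex{0} = 1
g(6) = mex{0} = 1
g(7) = mex{0} = 1
g(8) = mex{0} = 1
g(9) = mex{0} = 1
g(10) = mex{0,1} = 2
g(11) = mex{1} = 0
g(12) = mex{1} = 0
The P-positions (g = 0) in 0..12 are 0, 1, 2, 3, 4, 11, 12.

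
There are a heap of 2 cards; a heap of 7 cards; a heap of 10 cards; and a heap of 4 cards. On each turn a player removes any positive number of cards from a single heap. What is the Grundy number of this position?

11

Compute the nim-sum pairwise:
2 XOR 7 = 5
5 XOR 10 = 15
15 XOR 4 = 11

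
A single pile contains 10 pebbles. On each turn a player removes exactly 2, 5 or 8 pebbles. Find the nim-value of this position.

0

Compute g(0), g(1), … for moves {2, 5, 8}:
k:     0  1  2  3  4  5  6  7  8  9 10
g(k):  0  0  1  1  0  2  1  0  2  1  0
So g(10) = 0.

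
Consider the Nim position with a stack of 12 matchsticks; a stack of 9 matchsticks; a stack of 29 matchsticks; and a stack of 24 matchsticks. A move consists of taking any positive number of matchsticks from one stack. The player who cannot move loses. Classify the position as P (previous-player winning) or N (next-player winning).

P-position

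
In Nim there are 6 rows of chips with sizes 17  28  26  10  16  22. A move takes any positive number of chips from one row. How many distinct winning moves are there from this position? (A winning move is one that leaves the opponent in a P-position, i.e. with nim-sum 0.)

5

Compute the nim-sum pairwise:
17 XOR 28 = 13
13 XOR 26 = 23
23 XOR 10 = 29
29 XOR 16 = 13
13 XOR 22 = 27
The overall nim-sum is X = 27. A row of size p has a winning move iff p XOR X < p (reduce it to p XOR X).
  17: 17 XOR 27 = 10 < 17 — winning move (to 10).
  28: 28 XOR 27 = 7 < 28 — winning move (to 7).
  26: 26 XOR 27 = 1 < 26 — winning move (to 1).
  10: 10 XOR 27 = 17 ≥ 10 — no move.
  16: 16 XOR 27 = 11 < 16 — winning move (to 11).
  22: 22 XOR 27 = 13 < 22 — winning move (to 13).
That gives 5 winning moves.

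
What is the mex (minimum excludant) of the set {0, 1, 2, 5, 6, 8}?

The values 0, 1, 2 are all present; 3 is the first non-negative integer missing from the set.

3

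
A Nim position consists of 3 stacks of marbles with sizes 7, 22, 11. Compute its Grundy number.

26

Compute the nim-sum pairwise:
7 ^ 22 = 17
17 ^ 11 = 26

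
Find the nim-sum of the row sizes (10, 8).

In binary:
  1010  (10)
  1000  (8)
  ----
  0010  (2)

2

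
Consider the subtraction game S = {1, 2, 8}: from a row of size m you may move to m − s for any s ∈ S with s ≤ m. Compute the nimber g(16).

1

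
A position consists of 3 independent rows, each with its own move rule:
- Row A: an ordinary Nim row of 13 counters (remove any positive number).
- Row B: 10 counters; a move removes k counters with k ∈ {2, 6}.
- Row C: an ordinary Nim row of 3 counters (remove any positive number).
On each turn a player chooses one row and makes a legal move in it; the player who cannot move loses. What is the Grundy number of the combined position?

15

Row A is a plain Nim row of size 13, so its Grundy value is 13.
Grundy values for row B (subtraction set {2, 6}):
k:     0  1  2  3  4  5  6  7  8  9 10
g(k):  0  0  1  1  0  0  1  1  0  0  1
So g(10) = 1.
Row C is a plain Nim row of size 3, so its Grundy value is 3.
The value of a disjunctive sum is the nim-sum of the parts.
Combined value = 13 ⊕ 1 ⊕ 3 = 15.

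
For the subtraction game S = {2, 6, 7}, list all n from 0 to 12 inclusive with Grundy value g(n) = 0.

0, 1, 4, 5, 9

Build the Grundy sequence with g(k) = mex{g(k−s) : s ∈ {2, 6, 7}, s ≤ k}:
g(0) = mex{} = 0
g(1) = mex{} = 0
g(2) = mex{0} = 1
g(3) = mex{0} = 1
g(4) = mex{1} = 0
g(5) = mex{1} = 0
g(6) = mex{0} = 1
g(7) = mex{0} = 1
g(8) = mex{0,1} = 2
g(9) = mex{1} = 0
g(10) = mex{0,1,2} = 3
g(11) = mex{0} = 1
g(12) = mex{0,1,3} = 2
The P-positions (g = 0) in 0..12 are 0, 1, 4, 5, 9.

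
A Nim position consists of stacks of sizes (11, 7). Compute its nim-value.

Nim-sum: 11 XOR 7 = 12.

12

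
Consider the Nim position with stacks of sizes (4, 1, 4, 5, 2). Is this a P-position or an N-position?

Nim-sum: 4 ⊕ 1 ⊕ 4 ⊕ 5 ⊕ 2 = 6.
The nim-sum is 6 ≠ 0, so this is an N-position: the player to move can win.

N-position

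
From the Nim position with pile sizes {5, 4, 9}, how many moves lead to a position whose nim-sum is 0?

Compute the nim-sum pairwise:
5 ^ 4 = 1
1 ^ 9 = 8
The overall nim-sum is X = 8. A pile of size p has a winning move iff p XOR X < p (reduce it to p XOR X).
  5: 5 XOR 8 = 13 ≥ 5 — no move.
  4: 4 XOR 8 = 12 ≥ 4 — no move.
  9: 9 XOR 8 = 1 < 9 — winning move (to 1).
That gives 1 winning move.

1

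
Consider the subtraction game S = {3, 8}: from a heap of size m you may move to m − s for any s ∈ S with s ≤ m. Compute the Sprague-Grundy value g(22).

0

Compute g(0), g(1), … for moves {3, 8}:
k:     0  1  2  3  4  5  6  7  8  9 10 11 12 13 14 15 16 17 18 19 20 21 22
g(k):  0  0  0  1  1  1  0  0  2  1  1  0  0  0  1  1  1  0  0  2  1  1  0
So g(22) = 0.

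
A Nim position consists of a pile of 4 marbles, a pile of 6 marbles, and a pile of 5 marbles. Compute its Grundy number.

Compute the nim-sum pairwise:
4 XOR 6 = 2
2 XOR 5 = 7

7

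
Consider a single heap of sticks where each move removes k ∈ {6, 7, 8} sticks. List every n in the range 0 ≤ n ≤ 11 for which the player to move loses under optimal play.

Grundy values for subtraction set {6, 7, 8}:
g(0) = mex{} = 0
g(1) = mex{} = 0
g(2) = mex{} = 0
g(3) = mex{} = 0
g(4) = mex{} = 0
g(5) = mex{} = 0
g(6) = mex{0} = 1
g(7) = mex{0} = 1
g(8) = mex{0} = 1
g(9) = mex{0} = 1
g(10) = mex{0} = 1
g(11) = mex{0} = 1
The P-positions (g = 0) in 0..11 are 0, 1, 2, 3, 4, 5.

0, 1, 2, 3, 4, 5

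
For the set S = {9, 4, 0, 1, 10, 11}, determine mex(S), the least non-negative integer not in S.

2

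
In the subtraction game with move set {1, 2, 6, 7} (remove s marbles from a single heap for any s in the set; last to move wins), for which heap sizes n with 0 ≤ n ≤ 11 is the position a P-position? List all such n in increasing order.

0, 3, 8, 11

Build the Grundy sequence with g(k) = mex{g(k−s) : s ∈ {1, 2, 6, 7}, s ≤ k}:
g(0) = mex{} = 0
g(1) = mex{0} = 1
g(2) = mex{0,1} = 2
g(3) = mex{1,2} = 0
g(4) = mex{0,2} = 1
g(5) = mex{0,1} = 2
g(6) = mex{0,1,2} = 3
g(7) = mex{0,1,2,3} = 4
g(8) = mex{1,2,3,4} = 0
g(9) = mex{0,2,4} = 1
g(10) = mex{0,1} = 2
g(11) = mex{1,2} = 0
The P-positions (g = 0) in 0..11 are 0, 3, 8, 11.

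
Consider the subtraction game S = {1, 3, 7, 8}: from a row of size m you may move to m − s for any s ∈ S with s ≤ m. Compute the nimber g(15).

0

Compute g(0), g(1), … for moves {1, 3, 7, 8}:
k:     0  1  2  3  4  5  6  7  8  9 10 11 12 13 14 15
g(k):  0  1  0  1  0  1  0  1  2  3  2  3  2  3  2  0
So g(15) = 0.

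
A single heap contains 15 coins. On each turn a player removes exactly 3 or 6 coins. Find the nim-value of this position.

2

Compute g(0), g(1), … for moves {3, 6}:
k:     0  1  2  3  4  5  6  7  8  9 10 11 12 13 14 15
g(k):  0  0  0  1  1  1  2  2  2  0  0  0  1  1  1  2
So g(15) = 2.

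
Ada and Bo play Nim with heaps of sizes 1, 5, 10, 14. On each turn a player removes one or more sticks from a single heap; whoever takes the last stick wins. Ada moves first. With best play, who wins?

Nim-sum: 1 ^ 5 ^ 10 ^ 14 = 0.
The nim-sum is 0, so this is a P-position: the player to move is in a losing position under optimal play; Ada is about to move from it and so loses — Bo wins.

Bo wins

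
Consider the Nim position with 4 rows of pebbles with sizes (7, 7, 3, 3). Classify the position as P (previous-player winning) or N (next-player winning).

P-position

Compute the nim-sum pairwise:
7 XOR 7 = 0
0 XOR 3 = 3
3 XOR 3 = 0
The nim-sum is 0, so this is a P-position: the player to move is in a losing position under optimal play.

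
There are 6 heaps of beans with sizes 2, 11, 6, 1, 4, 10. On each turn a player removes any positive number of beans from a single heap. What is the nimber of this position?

0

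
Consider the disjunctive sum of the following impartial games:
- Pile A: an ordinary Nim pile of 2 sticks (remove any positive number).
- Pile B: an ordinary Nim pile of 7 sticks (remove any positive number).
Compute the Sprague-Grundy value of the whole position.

5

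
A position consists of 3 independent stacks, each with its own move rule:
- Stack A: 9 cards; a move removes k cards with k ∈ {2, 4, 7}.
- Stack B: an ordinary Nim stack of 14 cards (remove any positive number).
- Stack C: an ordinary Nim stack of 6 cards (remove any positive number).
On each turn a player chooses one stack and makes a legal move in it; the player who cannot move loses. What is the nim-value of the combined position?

8

Grundy values for stack A (subtraction set {2, 4, 7}):
k:     0  1  2  3  4  5  6  7  8  9
g(k):  0  0  1  1  2  2  0  3  1  0
So g(9) = 0.
Stack B is a plain Nim stack of size 14, so its Grundy value is 14.
Stack C is a plain Nim stack of size 6, so its Grundy value is 6.
The value of a disjunctive sum is the nim-sum of the parts.
Combined value = 0 ⊕ 14 ⊕ 6 = 8.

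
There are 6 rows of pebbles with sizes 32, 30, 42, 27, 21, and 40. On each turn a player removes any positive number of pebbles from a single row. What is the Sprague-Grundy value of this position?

Nim-sum: 32 ⊕ 30 ⊕ 42 ⊕ 27 ⊕ 21 ⊕ 40 = 50.

50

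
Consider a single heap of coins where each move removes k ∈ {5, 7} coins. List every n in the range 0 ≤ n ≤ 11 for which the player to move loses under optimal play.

Grundy values for subtraction set {5, 7}:
k:     0  1  2  3  4  5  6  7  8  9 10 11
g(k):  0  0  0  0  0  1  1  1  1  1  2  2
The P-positions (g = 0) in 0..11 are 0, 1, 2, 3, 4.

0, 1, 2, 3, 4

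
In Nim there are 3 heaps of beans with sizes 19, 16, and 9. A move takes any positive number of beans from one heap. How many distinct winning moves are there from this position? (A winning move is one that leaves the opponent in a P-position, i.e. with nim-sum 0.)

1

Nim-sum: 19 ⊕ 16 ⊕ 9 = 10.
The overall nim-sum is X = 10. A heap of size p has a winning move iff p XOR X < p (reduce it to p XOR X).
  19: 19 XOR 10 = 25 ≥ 19 — no move.
  16: 16 XOR 10 = 26 ≥ 16 — no move.
  9: 9 XOR 10 = 3 < 9 — winning move (to 3).
That gives 1 winning move.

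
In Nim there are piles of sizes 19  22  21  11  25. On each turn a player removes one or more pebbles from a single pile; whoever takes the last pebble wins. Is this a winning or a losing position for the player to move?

Compute the nim-sum pairwise:
19 XOR 22 = 5
5 XOR 21 = 16
16 XOR 11 = 27
27 XOR 25 = 2
The nim-sum is 2 ≠ 0, so this is an N-position: the player to move can win.

Winning position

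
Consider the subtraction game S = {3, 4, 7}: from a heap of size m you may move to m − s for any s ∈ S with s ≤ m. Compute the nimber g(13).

1

Grundy values for subtraction set {3, 4, 7}:
k:     0  1  2  3  4  5  6  7  8  9 10 11 12 13
g(k):  0  0  0  1  1  1  2  2  2  3  0  0  0  1
So g(13) = 1.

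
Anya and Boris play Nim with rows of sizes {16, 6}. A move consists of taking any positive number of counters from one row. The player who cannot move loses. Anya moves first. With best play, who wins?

Compute the nim-sum pairwise:
16 ⊕ 6 = 22
The nim-sum is 22 ≠ 0, so this is an N-position: the player to move can win; Anya has a winning move.

Anya wins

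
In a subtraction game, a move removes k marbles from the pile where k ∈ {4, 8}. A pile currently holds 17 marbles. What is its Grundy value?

1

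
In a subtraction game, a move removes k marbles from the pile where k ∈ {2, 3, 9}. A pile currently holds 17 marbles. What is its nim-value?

Build the Grundy sequence with g(k) = mex{g(k−s) : s ∈ {2, 3, 9}, s ≤ k}:
k:     0  1  2  3  4  5  6  7  8  9 10 11 12 13 14 15 16 17
g(k):  0  0  1  1  2  0  0  1  1  2  2  0  0  1  1  2  0  0
So g(17) = 0.

0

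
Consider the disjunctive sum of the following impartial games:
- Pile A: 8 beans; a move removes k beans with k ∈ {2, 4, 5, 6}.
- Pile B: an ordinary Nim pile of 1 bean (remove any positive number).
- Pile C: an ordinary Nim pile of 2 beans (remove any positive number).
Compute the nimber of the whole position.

3

For pile A, compute g(0), g(1), … with moves {2, 4, 5, 6}:
g(0) = mex{} = 0
g(1) = mex{} = 0
g(2) = mex{0} = 1
g(3) = mex{0} = 1
g(4) = mex{0,1} = 2
g(5) = mex{0,1} = 2
g(6) = mex{0,1,2} = 3
g(7) = mex{0,1,2} = 3
g(8) = mex{1,2,3} = 0
So g(8) = 0.
Pile B is a plain Nim pile of size 1, so its Grundy value is 1.
Pile C is a plain Nim pile of size 2, so its Grundy value is 2.
By the Sprague-Grundy theorem, the Grundy value of a sum of independent games is the XOR of the component values.
Combined value = 0 XOR 1 XOR 2 = 3.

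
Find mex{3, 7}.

0

0 is not in the set, so the mex is 0.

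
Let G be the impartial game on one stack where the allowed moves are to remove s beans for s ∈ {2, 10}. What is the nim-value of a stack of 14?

Build the Grundy sequence with g(k) = mex{g(k−s) : s ∈ {2, 10}, s ≤ k}:
k:     0  1  2  3  4  5  6  7  8  9 10 11 12 13 14
g(k):  0  0  1  1  0  0  1  1  0  0  1  1  0  0  1
So g(14) = 1.

1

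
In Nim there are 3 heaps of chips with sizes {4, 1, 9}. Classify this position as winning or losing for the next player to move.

Compute the nim-sum pairwise:
4 ^ 1 = 5
5 ^ 9 = 12
The nim-sum is 12 ≠ 0, so this is an N-position: the player to move can win.

Winning position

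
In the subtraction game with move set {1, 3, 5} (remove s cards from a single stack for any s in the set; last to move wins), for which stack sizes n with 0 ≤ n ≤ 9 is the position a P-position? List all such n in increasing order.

0, 2, 4, 6, 8

Grundy values for subtraction set {1, 3, 5}:
k:     0  1  2  3  4  5  6  7  8  9
g(k):  0  1  0  1  0  1  0  1  0  1
The P-positions (g = 0) in 0..9 are 0, 2, 4, 6, 8.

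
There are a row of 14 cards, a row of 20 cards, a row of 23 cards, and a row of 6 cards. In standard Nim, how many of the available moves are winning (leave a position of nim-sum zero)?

1

Nim-sum: 14 XOR 20 XOR 23 XOR 6 = 11.
The overall nim-sum is X = 11. A row of size p has a winning move iff p XOR X < p (reduce it to p XOR X).
  14: 14 XOR 11 = 5 < 14 — winning move (to 5).
  20: 20 XOR 11 = 31 ≥ 20 — no move.
  23: 23 XOR 11 = 28 ≥ 23 — no move.
  6: 6 XOR 11 = 13 ≥ 6 — no move.
That gives 1 winning move.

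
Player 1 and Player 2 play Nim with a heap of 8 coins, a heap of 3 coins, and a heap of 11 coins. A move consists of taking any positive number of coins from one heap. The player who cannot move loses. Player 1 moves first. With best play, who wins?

Player 2 wins

Compute the nim-sum pairwise:
8 XOR 3 = 11
11 XOR 11 = 0
The nim-sum is 0, so this is a P-position: the player to move is in a losing position under optimal play; Player 1 is about to move from it and so loses — Player 2 wins.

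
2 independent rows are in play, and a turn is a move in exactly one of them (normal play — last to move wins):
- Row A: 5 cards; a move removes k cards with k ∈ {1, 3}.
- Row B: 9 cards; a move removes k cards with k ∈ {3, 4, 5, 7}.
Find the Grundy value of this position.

2

For row A, compute g(0), g(1), … with moves {1, 3}:
k:     0  1  2  3  4  5
g(k):  0  1  0  1  0  1
So g(5) = 1.
Grundy values for row B (subtraction set {3, 4, 5, 7}):
g(0) = mex{} = 0
g(1) = mex{} = 0
g(2) = mex{} = 0
g(3) = mex{0} = 1
g(4) = mex{0} = 1
g(5) = mex{0} = 1
g(6) = mex{0,1} = 2
g(7) = mex{0,1} = 2
g(8) = mex{0,1} = 2
g(9) = mex{0,1,2} = 3
So g(9) = 3.
By the Sprague-Grundy theorem, the Grundy value of a sum of independent games is the XOR of the component values.
Combined value = 1 ⊕ 3 = 2.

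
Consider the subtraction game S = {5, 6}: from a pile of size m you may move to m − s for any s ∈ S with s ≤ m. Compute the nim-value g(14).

Compute g(0), g(1), … for moves {5, 6}:
k:     0  1  2  3  4  5  6  7  8  9 10 11 12 13 14
g(k):  0  0  0  0  0  1  1  1  1  1  2  0  0  0  0
So g(14) = 0.

0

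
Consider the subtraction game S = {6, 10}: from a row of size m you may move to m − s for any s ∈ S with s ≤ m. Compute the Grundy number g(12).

2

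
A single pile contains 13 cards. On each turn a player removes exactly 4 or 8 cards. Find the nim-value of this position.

0

Grundy values for subtraction set {4, 8}:
g(0) = mex{} = 0
g(1) = mex{} = 0
g(2) = mex{} = 0
g(3) = mex{} = 0
g(4) = mex{0} = 1
g(5) = mex{0} = 1
g(6) = mex{0} = 1
g(7) = mex{0} = 1
g(8) = mex{0,1} = 2
g(9) = mex{0,1} = 2
g(10) = mex{0,1} = 2
g(11) = mex{0,1} = 2
g(12) = mex{1,2} = 0
g(13) = mex{1,2} = 0
So g(13) = 0.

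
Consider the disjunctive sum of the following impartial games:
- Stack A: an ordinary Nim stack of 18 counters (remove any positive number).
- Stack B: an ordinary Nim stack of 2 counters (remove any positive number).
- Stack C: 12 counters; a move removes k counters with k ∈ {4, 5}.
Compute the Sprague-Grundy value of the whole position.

16

Stack A is a plain Nim stack of size 18, so its Grundy value is 18.
Stack B is a plain Nim stack of size 2, so its Grundy value is 2.
Grundy values for stack C (subtraction set {4, 5}):
g(0) = mex{} = 0
g(1) = mex{} = 0
g(2) = mex{} = 0
g(3) = mex{} = 0
g(4) = mex{0} = 1
g(5) = mex{0} = 1
g(6) = mex{0} = 1
g(7) = mex{0} = 1
g(8) = mex{0,1} = 2
g(9) = mex{1} = 0
g(10) = mex{1} = 0
g(11) = mex{1} = 0
g(12) = mex{1,2} = 0
So g(12) = 0.
The value of a disjunctive sum is the nim-sum of the parts.
Combined value = 18 ⊕ 2 ⊕ 0 = 16.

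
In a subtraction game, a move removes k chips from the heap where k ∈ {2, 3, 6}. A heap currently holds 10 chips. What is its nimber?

0

Build the Grundy sequence with g(k) = mex{g(k−s) : s ∈ {2, 3, 6}, s ≤ k}:
g(0) = mex{} = 0
g(1) = mex{} = 0
g(2) = mex{0} = 1
g(3) = mex{0} = 1
g(4) = mex{0,1} = 2
g(5) = mex{1} = 0
g(6) = mex{0,1,2} = 3
g(7) = mex{0,2} = 1
g(8) = mex{0,1,3} = 2
g(9) = mex{1,3} = 0
g(10) = mex{1,2} = 0
So g(10) = 0.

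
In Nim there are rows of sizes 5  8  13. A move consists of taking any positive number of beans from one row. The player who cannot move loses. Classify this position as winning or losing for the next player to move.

Losing position

Bitwise XOR of the heap sizes:
  0101  (5)
  1000  (8)
  1101  (13)
  ----
  0000  (0)
The nim-sum is 0, so this is a P-position: the player to move is in a losing position under optimal play.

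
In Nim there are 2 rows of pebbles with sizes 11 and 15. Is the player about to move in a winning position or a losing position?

Winning position

Write each in binary and XOR column by column:
  1011  (11)
  1111  (15)
  ----
  0100  (4)
The nim-sum is 4 ≠ 0, so this is an N-position: the player to move can win.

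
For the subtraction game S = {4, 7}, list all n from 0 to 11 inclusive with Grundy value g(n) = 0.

0, 1, 2, 3, 11

Grundy values for subtraction set {4, 7}:
g(0) = mex{} = 0
g(1) = mex{} = 0
g(2) = mex{} = 0
g(3) = mex{} = 0
g(4) = mex{0} = 1
g(5) = mex{0} = 1
g(6) = mex{0} = 1
g(7) = mex{0} = 1
g(8) = mex{0,1} = 2
g(9) = mex{0,1} = 2
g(10) = mex{0,1} = 2
g(11) = mex{1} = 0
The P-positions (g = 0) in 0..11 are 0, 1, 2, 3, 11.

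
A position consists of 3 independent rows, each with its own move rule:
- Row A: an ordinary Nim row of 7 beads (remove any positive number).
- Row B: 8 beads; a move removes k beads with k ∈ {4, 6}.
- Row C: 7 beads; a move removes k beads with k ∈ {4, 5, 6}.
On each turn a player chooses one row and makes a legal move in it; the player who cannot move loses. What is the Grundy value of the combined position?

Row A is a plain Nim row of size 7, so its Grundy value is 7.
Build the Grundy sequence for row B with g(k) = mex{g(k−s) : s ∈ {4, 6}, s ≤ k}:
k:     0  1  2  3  4  5  6  7  8
g(k):  0  0  0  0  1  1  1  1  2
So g(8) = 2.
For row C, compute g(0), g(1), … with moves {4, 5, 6}:
g(0) = mex{} = 0
g(1) = mex{} = 0
g(2) = mex{} = 0
g(3) = mex{} = 0
g(4) = mex{0} = 1
g(5) = mex{0} = 1
g(6) = mex{0} = 1
g(7) = mex{0} = 1
So g(7) = 1.
By the Sprague-Grundy theorem, the Grundy value of a sum of independent games is the XOR of the component values.
Combined value = 7 ⊕ 2 ⊕ 1 = 4.

4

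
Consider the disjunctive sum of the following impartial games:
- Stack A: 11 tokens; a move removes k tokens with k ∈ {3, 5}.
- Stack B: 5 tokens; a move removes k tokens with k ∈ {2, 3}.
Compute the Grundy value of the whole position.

1

For stack A, compute g(0), g(1), … with moves {3, 5}:
k:     0  1  2  3  4  5  6  7  8  9 10 11
g(k):  0  0  0  1  1  1  2  2  0  0  0  1
So g(11) = 1.
Grundy values for stack B (subtraction set {2, 3}):
k:     0  1  2  3  4  5
g(k):  0  0  1  1  2  0
So g(5) = 0.
By the Sprague-Grundy theorem, the Grundy value of a sum of independent games is the XOR of the component values.
Combined value = 1 ⊕ 0 = 1.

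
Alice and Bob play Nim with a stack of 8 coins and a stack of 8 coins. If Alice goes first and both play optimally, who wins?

Nim-sum: 8 ^ 8 = 0.
The nim-sum is 0, so this is a P-position: the player to move is in a losing position under optimal play; Alice is about to move from it and so loses — Bob wins.

Bob wins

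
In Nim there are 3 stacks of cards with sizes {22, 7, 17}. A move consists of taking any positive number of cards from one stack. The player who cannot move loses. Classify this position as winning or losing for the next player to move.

Compute the nim-sum pairwise:
22 ⊕ 7 = 17
17 ⊕ 17 = 0
The nim-sum is 0, so this is a P-position: the player to move is in a losing position under optimal play.

Losing position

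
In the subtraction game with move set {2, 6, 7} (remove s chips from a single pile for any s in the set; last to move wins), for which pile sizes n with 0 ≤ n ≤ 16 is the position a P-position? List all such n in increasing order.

0, 1, 4, 5, 9, 13, 14

Build the Grundy sequence with g(k) = mex{g(k−s) : s ∈ {2, 6, 7}, s ≤ k}:
k:     0  1  2  3  4  5  6  7  8  9 10 11 12 13 14 15 16
g(k):  0  0  1  1  0  0  1  1  2  0  3  1  2  0  0  1  1
The P-positions (g = 0) in 0..16 are 0, 1, 4, 5, 9, 13, 14.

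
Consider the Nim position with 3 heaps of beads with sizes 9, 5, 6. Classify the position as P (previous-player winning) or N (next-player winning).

Compute the nim-sum pairwise:
9 ^ 5 = 12
12 ^ 6 = 10
The nim-sum is 10 ≠ 0, so this is an N-position: the player to move can win.

N-position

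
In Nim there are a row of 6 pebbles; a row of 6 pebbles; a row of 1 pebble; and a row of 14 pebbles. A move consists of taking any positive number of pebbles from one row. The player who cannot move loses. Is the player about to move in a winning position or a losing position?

Winning position

Bitwise XOR of the heap sizes:
  0110  (6)
  0110  (6)
  0001  (1)
  1110  (14)
  ----
  1111  (15)
The nim-sum is 15 ≠ 0, so this is an N-position: the player to move can win.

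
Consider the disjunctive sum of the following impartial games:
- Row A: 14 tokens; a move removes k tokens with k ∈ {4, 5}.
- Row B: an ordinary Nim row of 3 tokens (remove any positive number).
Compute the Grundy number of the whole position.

2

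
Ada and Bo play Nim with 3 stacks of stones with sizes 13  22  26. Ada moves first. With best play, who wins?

Ada wins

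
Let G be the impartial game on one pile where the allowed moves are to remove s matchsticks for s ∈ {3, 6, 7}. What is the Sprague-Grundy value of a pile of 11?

0

Grundy values for subtraction set {3, 6, 7}:
g(0) = mex{} = 0
g(1) = mex{} = 0
g(2) = mex{} = 0
g(3) = mex{0} = 1
g(4) = mex{0} = 1
g(5) = mex{0} = 1
g(6) = mex{0,1} = 2
g(7) = mex{0,1} = 2
g(8) = mex{0,1} = 2
g(9) = mex{0,1,2} = 3
g(10) = mex{1,2} = 0
g(11) = mex{1,2} = 0
So g(11) = 0.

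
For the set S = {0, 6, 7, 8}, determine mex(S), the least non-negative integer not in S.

1

0 is in the set but 1 is not, so the mex is 1.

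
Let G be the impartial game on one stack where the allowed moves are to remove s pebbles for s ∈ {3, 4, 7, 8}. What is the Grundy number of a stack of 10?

Grundy values for subtraction set {3, 4, 7, 8}:
k:     0  1  2  3  4  5  6  7  8  9 10
g(k):  0  0  0  1  1  1  2  2  2  3  3
So g(10) = 3.

3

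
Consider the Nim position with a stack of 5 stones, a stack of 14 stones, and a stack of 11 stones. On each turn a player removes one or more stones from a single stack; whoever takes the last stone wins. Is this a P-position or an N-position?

Write each in binary and XOR column by column:
  0101  (5)
  1110  (14)
  1011  (11)
  ----
  0000  (0)
The nim-sum is 0, so this is a P-position: the player to move is in a losing position under optimal play.

P-position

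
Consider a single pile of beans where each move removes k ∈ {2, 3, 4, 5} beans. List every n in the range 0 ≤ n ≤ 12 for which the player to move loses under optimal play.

0, 1, 7, 8

Build the Grundy sequence with g(k) = mex{g(k−s) : s ∈ {2, 3, 4, 5}, s ≤ k}:
g(0) = mex{} = 0
g(1) = mex{} = 0
g(2) = mex{0} = 1
g(3) = mex{0} = 1
g(4) = mex{0,1} = 2
g(5) = mex{0,1} = 2
g(6) = mex{0,1,2} = 3
g(7) = mex{1,2} = 0
g(8) = mex{1,2,3} = 0
g(9) = mex{0,2,3} = 1
g(10) = mex{0,2,3} = 1
g(11) = mex{0,1,3} = 2
g(12) = mex{0,1} = 2
The P-positions (g = 0) in 0..12 are 0, 1, 7, 8.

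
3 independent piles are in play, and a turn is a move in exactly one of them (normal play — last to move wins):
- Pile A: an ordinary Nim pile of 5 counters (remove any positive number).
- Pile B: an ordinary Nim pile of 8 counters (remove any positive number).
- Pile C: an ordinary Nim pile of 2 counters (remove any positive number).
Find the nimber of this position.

15

Pile A is a plain Nim pile of size 5, so its Grundy value is 5.
Pile B is a plain Nim pile of size 8, so its Grundy value is 8.
Pile C is a plain Nim pile of size 2, so its Grundy value is 2.
The value of a disjunctive sum is the nim-sum of the parts.
Combined value = 5 XOR 8 XOR 2 = 15.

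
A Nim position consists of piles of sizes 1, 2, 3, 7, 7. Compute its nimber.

0

Bitwise XOR of the heap sizes:
  001  (1)
  010  (2)
  011  (3)
  111  (7)
  111  (7)
  ---
  000  (0)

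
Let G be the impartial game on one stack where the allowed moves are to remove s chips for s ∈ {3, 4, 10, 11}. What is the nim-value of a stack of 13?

Compute g(0), g(1), … for moves {3, 4, 10, 11}:
g(0) = mex{} = 0
g(1) = mex{} = 0
g(2) = mex{} = 0
g(3) = mex{0} = 1
g(4) = mex{0} = 1
g(5) = mex{0} = 1
g(6) = mex{0,1} = 2
g(7) = mex{1} = 0
g(8) = mex{1} = 0
g(9) = mex{1,2} = 0
g(10) = mex{0,2} = 1
g(11) = mex{0} = 1
g(12) = mex{0} = 1
g(13) = mex{0,1} = 2
So g(13) = 2.

2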